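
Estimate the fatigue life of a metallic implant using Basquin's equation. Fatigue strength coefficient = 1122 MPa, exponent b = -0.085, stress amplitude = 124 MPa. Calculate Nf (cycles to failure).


sigma_a = sigma_f' * (2Nf)^b
2Nf = (sigma_a/sigma_f')^(1/b)
2Nf = (124/1122)^(1/-0.085)
2Nf = 1.7938185e+11
Nf = 8.9691e+10


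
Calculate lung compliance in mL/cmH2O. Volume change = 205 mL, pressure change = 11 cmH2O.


C = dV / dP
C = 205 / 11
C = 18.64 mL/cmH2O


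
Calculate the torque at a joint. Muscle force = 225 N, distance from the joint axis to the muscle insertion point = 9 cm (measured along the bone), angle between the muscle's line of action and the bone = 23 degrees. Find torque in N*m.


Torque = F * d * sin(theta)   (moment arm = d*sin(theta))
d = 9 cm = 0.09 m
Torque = 225 * 0.09 * sin(23)
Torque = 7.912 N*m


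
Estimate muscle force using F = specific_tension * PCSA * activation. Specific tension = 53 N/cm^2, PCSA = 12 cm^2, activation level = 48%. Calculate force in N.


F = sigma * PCSA * activation
F = 53 * 12 * 0.48
F = 305.3 N


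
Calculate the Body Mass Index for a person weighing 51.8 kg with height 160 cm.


BMI = weight / height^2
height = 160 cm = 1.6 m
BMI = 51.8 / 1.6^2
BMI = 20.23 kg/m^2


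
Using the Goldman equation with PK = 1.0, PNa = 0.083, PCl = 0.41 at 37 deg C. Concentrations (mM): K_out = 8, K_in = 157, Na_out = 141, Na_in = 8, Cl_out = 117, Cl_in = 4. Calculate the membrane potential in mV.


Vm = (RT/F)*ln((PK*Ko + PNa*Nao + PCl*Cli)/(PK*Ki + PNa*Nai + PCl*Clo))
Numer = 21.343, Denom = 205.634
Vm = -60.54 mV


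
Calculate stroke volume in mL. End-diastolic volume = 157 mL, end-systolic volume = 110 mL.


SV = EDV - ESV
SV = 157 - 110
SV = 47 mL


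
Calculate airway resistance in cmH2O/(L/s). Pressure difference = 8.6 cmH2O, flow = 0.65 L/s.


R = dP / flow
R = 8.6 / 0.65
R = 13.23 cmH2O/(L/s)


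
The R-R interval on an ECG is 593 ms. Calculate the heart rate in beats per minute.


HR = 60 / RR_interval(s)
RR = 593 ms = 0.593 s
HR = 60 / 0.593 = 101.2 bpm


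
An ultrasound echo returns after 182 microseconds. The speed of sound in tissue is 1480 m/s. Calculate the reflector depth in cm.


depth = c * t / 2
t = 182 us = 1.8200e-04 s
depth = 1480 * 1.8200e-04 / 2
depth = 0.13468 m = 13.468 cm


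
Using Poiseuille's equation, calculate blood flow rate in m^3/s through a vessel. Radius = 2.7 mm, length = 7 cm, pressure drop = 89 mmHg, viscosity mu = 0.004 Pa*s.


Q = pi*r^4*dP / (8*mu*L)
r = 0.0027 m, L = 0.07 m
dP = 89 mmHg = 11865.658 Pa
Q = 8.8440e-04 m^3/s


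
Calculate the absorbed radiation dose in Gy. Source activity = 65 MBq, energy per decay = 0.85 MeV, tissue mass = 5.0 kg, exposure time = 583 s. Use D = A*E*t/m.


A = 65 MBq = 6.5000e+07 Bq
E = 0.85 MeV = 1.3617e-13 J
D = A*E*t/m = 6.5000e+07*1.3617e-13*583/5.0
D = 0.001032 Gy


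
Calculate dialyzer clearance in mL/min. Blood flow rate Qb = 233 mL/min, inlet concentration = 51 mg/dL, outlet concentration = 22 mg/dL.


K = Qb * (Cb_in - Cb_out) / Cb_in
K = 233 * (51 - 22) / 51
K = 132.5 mL/min


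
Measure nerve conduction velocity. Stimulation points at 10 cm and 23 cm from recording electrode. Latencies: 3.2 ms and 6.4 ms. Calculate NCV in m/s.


Distance = (23 - 10) / 100 = 0.13 m
dt = (6.4 - 3.2) / 1000 = 0.0032 s
NCV = dist / dt = 40.62 m/s


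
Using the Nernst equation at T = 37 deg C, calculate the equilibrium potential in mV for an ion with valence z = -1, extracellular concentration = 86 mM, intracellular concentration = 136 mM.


E = (RT/(zF)) * ln(C_out/C_in)
T = 37 + 273.15 = 310.15 K
E = (8.314 * 310.15 / (-1 * 96485)) * ln(86/136)
E = 12.25 mV


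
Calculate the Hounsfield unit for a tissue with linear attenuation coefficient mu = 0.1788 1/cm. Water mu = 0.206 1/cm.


HU = ((mu_tissue - mu_water) / mu_water) * 1000
HU = ((0.1788 - 0.206) / 0.206) * 1000
HU = -132


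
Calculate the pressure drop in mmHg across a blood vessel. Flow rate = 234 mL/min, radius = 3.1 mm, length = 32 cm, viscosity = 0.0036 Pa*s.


dP = 8*mu*L*Q / (pi*r^4)
Q = 234 mL/min = 3.9e-06 m^3/s
dP = 123.883 Pa = 123.883 / 133.322 mmHg = 0.9292 mmHg


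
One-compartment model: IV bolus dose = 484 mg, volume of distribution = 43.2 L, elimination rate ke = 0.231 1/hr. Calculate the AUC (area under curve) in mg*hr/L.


C0 = Dose/Vd = 484/43.2 = 11.2037 mg/L
AUC = C0/ke = 11.2037/0.231
AUC = 48.5 mg*hr/L


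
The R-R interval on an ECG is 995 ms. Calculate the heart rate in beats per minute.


HR = 60 / RR_interval(s)
RR = 995 ms = 0.995 s
HR = 60 / 0.995 = 60.3 bpm


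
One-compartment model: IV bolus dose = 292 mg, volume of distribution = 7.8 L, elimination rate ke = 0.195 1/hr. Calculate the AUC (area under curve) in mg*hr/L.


C0 = Dose/Vd = 292/7.8 = 37.4359 mg/L
AUC = C0/ke = 37.4359/0.195
AUC = 192 mg*hr/L


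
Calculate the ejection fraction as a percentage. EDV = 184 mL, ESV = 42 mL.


SV = EDV - ESV = 184 - 42 = 142 mL
EF = SV/EDV * 100 = 142/184 * 100
EF = 77.17%


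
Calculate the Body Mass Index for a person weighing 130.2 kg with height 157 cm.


BMI = weight / height^2
height = 157 cm = 1.57 m
BMI = 130.2 / 1.57^2
BMI = 52.82 kg/m^2


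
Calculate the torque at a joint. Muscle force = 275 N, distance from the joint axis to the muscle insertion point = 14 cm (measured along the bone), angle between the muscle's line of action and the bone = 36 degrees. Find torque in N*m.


Torque = F * d * sin(theta)   (moment arm = d*sin(theta))
d = 14 cm = 0.14 m
Torque = 275 * 0.14 * sin(36)
Torque = 22.63 N*m


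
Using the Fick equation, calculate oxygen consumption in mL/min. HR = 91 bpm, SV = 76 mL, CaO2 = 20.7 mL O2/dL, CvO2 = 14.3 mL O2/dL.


CO = HR*SV = 91*76/1000 = 6.916 L/min
a-v O2 diff = 20.7 - 14.3 = 6.4 mL/dL
VO2 = CO * (CaO2-CvO2) * 10 dL/L
VO2 = 6.916 * 6.4 * 10
VO2 = 442.6 mL/min


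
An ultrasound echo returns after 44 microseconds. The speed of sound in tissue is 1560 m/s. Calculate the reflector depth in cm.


depth = c * t / 2
t = 44 us = 4.4000e-05 s
depth = 1560 * 4.4000e-05 / 2
depth = 0.03432 m = 3.432 cm


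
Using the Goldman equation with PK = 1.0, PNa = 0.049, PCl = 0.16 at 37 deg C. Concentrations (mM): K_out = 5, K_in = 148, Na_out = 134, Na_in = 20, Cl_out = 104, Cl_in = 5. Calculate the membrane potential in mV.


Vm = (RT/F)*ln((PK*Ko + PNa*Nao + PCl*Cli)/(PK*Ki + PNa*Nai + PCl*Clo))
Numer = 12.366, Denom = 165.62
Vm = -69.35 mV


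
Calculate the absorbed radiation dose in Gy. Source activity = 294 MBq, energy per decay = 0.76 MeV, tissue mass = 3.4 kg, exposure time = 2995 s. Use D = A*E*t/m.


A = 294 MBq = 2.9400e+08 Bq
E = 0.76 MeV = 1.21752e-13 J
D = A*E*t/m = 2.9400e+08*1.21752e-13*2995/3.4
D = 0.03153 Gy


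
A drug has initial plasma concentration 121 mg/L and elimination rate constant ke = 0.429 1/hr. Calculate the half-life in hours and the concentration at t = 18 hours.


t_half = ln(2) / ke = 0.693147 / 0.429 = 1.616 hr
C(t) = C0 * exp(-ke*t) = 121 * exp(-0.429*18)
C(18) = 0.0536 mg/L


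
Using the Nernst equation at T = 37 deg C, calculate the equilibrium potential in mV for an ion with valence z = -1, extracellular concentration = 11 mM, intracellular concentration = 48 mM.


E = (RT/(zF)) * ln(C_out/C_in)
T = 37 + 273.15 = 310.15 K
E = (8.314 * 310.15 / (-1 * 96485)) * ln(11/48)
E = 39.37 mV


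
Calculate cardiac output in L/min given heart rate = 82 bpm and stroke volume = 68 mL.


CO = HR * SV
CO = 82 * 68 / 1000
CO = 5.576 L/min


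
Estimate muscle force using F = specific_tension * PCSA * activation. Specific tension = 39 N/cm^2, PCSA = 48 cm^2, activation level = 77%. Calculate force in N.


F = sigma * PCSA * activation
F = 39 * 48 * 0.77
F = 1441 N


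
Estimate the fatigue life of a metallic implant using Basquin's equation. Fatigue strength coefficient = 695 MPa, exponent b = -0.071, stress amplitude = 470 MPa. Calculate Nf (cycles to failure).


sigma_a = sigma_f' * (2Nf)^b
2Nf = (sigma_a/sigma_f')^(1/b)
2Nf = (470/695)^(1/-0.071)
2Nf = 247.04376
Nf = 123.5


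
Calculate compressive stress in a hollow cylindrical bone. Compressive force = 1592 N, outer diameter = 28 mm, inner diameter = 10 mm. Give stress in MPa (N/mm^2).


A = pi*(r_o^2 - r_i^2)
r_o = 14 mm, r_i = 5 mm
A = 537.212 mm^2
sigma = F/A = 1592 / 537.212
sigma = 2.963 MPa


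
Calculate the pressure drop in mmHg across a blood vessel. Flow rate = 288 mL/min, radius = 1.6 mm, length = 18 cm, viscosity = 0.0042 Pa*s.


dP = 8*mu*L*Q / (pi*r^4)
Q = 288 mL/min = 4.8e-06 m^3/s
dP = 1410.01 Pa = 1410.01 / 133.322 mmHg = 10.58 mmHg


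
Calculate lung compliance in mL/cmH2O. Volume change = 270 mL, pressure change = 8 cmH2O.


C = dV / dP
C = 270 / 8
C = 33.75 mL/cmH2O


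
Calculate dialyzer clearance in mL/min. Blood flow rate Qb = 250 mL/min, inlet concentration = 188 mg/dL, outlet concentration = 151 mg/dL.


K = Qb * (Cb_in - Cb_out) / Cb_in
K = 250 * (188 - 151) / 188
K = 49.2 mL/min


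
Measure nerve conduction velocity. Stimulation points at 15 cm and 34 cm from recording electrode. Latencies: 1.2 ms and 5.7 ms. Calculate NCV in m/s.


Distance = (34 - 15) / 100 = 0.19 m
dt = (5.7 - 1.2) / 1000 = 0.0045 s
NCV = dist / dt = 42.22 m/s


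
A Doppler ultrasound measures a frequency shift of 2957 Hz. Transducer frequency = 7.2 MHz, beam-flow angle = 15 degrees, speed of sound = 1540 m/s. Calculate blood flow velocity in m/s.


v = fd * c / (2 * f0 * cos(theta))
v = 2957 * 1540 / (2 * 7.2000e+06 * cos(15))
v = 0.3274 m/s


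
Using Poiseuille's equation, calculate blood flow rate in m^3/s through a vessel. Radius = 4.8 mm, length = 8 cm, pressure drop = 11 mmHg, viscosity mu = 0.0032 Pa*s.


Q = pi*r^4*dP / (8*mu*L)
r = 0.0048 m, L = 0.08 m
dP = 11 mmHg = 1466.542 Pa
Q = 0.001194 m^3/s


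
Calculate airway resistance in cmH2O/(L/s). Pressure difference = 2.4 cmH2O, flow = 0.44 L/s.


R = dP / flow
R = 2.4 / 0.44
R = 5.455 cmH2O/(L/s)


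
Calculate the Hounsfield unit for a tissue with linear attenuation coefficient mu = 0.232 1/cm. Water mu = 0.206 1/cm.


HU = ((mu_tissue - mu_water) / mu_water) * 1000
HU = ((0.232 - 0.206) / 0.206) * 1000
HU = 126.2


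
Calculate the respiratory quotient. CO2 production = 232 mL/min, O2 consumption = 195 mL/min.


RQ = VCO2 / VO2
RQ = 232 / 195
RQ = 1.19


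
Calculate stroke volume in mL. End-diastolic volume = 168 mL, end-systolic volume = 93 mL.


SV = EDV - ESV
SV = 168 - 93
SV = 75 mL


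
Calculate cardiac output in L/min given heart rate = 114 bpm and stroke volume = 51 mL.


CO = HR * SV
CO = 114 * 51 / 1000
CO = 5.814 L/min


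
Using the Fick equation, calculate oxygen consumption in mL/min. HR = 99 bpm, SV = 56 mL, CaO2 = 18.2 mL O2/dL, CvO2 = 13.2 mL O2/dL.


CO = HR*SV = 99*56/1000 = 5.544 L/min
a-v O2 diff = 18.2 - 13.2 = 5 mL/dL
VO2 = CO * (CaO2-CvO2) * 10 dL/L
VO2 = 5.544 * 5 * 10
VO2 = 277.2 mL/min


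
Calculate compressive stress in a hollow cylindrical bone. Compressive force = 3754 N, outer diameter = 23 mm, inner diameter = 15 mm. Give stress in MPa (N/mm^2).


A = pi*(r_o^2 - r_i^2)
r_o = 11.5 mm, r_i = 7.5 mm
A = 238.761 mm^2
sigma = F/A = 3754 / 238.761
sigma = 15.72 MPa


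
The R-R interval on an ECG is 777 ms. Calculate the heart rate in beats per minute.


HR = 60 / RR_interval(s)
RR = 777 ms = 0.777 s
HR = 60 / 0.777 = 77.22 bpm


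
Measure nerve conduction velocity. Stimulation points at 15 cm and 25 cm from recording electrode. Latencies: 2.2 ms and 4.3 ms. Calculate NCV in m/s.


Distance = (25 - 15) / 100 = 0.1 m
dt = (4.3 - 2.2) / 1000 = 0.0021 s
NCV = dist / dt = 47.62 m/s


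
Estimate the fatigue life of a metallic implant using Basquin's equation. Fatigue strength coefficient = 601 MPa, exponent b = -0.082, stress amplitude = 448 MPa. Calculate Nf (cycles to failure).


sigma_a = sigma_f' * (2Nf)^b
2Nf = (sigma_a/sigma_f')^(1/b)
2Nf = (448/601)^(1/-0.082)
2Nf = 35.979437
Nf = 17.99


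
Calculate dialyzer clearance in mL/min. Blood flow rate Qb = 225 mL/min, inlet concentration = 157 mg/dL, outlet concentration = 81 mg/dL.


K = Qb * (Cb_in - Cb_out) / Cb_in
K = 225 * (157 - 81) / 157
K = 108.9 mL/min


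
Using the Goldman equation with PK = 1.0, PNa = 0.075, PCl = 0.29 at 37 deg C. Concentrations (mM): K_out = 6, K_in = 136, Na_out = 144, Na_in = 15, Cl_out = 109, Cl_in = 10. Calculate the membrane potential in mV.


Vm = (RT/F)*ln((PK*Ko + PNa*Nao + PCl*Cli)/(PK*Ki + PNa*Nai + PCl*Clo))
Numer = 19.7, Denom = 168.735
Vm = -57.4 mV


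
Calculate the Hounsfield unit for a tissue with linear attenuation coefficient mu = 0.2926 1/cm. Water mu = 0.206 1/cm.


HU = ((mu_tissue - mu_water) / mu_water) * 1000
HU = ((0.2926 - 0.206) / 0.206) * 1000
HU = 420.4


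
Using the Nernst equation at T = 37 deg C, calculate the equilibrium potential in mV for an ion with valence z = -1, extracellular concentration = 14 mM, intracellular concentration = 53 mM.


E = (RT/(zF)) * ln(C_out/C_in)
T = 37 + 273.15 = 310.15 K
E = (8.314 * 310.15 / (-1 * 96485)) * ln(14/53)
E = 35.58 mV


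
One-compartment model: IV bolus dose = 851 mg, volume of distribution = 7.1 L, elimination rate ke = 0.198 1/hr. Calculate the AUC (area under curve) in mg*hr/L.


C0 = Dose/Vd = 851/7.1 = 119.859 mg/L
AUC = C0/ke = 119.859/0.198
AUC = 605.3 mg*hr/L


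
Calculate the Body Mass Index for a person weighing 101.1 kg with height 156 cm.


BMI = weight / height^2
height = 156 cm = 1.56 m
BMI = 101.1 / 1.56^2
BMI = 41.54 kg/m^2


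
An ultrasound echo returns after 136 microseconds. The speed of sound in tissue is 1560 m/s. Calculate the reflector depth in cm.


depth = c * t / 2
t = 136 us = 1.3600e-04 s
depth = 1560 * 1.3600e-04 / 2
depth = 0.10608 m = 10.608 cm


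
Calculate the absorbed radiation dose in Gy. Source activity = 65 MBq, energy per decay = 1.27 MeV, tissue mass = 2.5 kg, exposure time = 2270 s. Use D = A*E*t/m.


A = 65 MBq = 6.5000e+07 Bq
E = 1.27 MeV = 2.03454e-13 J
D = A*E*t/m = 6.5000e+07*2.03454e-13*2270/2.5
D = 0.01201 Gy


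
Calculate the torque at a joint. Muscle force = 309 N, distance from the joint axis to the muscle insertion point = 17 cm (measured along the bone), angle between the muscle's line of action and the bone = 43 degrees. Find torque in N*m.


Torque = F * d * sin(theta)   (moment arm = d*sin(theta))
d = 17 cm = 0.17 m
Torque = 309 * 0.17 * sin(43)
Torque = 35.83 N*m


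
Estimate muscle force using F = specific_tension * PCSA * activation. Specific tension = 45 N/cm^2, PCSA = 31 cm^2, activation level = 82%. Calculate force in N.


F = sigma * PCSA * activation
F = 45 * 31 * 0.82
F = 1144 N


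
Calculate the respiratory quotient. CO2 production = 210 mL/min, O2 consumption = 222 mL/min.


RQ = VCO2 / VO2
RQ = 210 / 222
RQ = 0.9459


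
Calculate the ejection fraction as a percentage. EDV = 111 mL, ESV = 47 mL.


SV = EDV - ESV = 111 - 47 = 64 mL
EF = SV/EDV * 100 = 64/111 * 100
EF = 57.66%


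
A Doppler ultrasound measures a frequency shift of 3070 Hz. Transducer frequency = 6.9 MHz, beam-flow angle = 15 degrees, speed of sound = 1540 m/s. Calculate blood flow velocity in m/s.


v = fd * c / (2 * f0 * cos(theta))
v = 3070 * 1540 / (2 * 6.9000e+06 * cos(15))
v = 0.3547 m/s


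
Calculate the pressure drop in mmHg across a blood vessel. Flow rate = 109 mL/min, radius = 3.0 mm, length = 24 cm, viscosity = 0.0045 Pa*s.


dP = 8*mu*L*Q / (pi*r^4)
Q = 109 mL/min = 1.81667e-06 m^3/s
dP = 61.6815 Pa = 61.6815 / 133.322 mmHg = 0.4627 mmHg


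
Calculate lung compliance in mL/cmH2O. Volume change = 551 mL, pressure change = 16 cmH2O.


C = dV / dP
C = 551 / 16
C = 34.44 mL/cmH2O


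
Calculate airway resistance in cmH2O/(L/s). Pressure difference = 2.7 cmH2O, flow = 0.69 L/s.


R = dP / flow
R = 2.7 / 0.69
R = 3.913 cmH2O/(L/s)


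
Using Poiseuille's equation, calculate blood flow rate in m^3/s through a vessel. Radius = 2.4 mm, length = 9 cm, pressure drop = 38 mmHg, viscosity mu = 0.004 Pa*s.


Q = pi*r^4*dP / (8*mu*L)
r = 0.0024 m, L = 0.09 m
dP = 38 mmHg = 5066.236 Pa
Q = 1.8335e-04 m^3/s


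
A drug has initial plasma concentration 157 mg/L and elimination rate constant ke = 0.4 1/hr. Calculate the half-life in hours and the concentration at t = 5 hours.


t_half = ln(2) / ke = 0.693147 / 0.4 = 1.733 hr
C(t) = C0 * exp(-ke*t) = 157 * exp(-0.4*5)
C(5) = 21.25 mg/L


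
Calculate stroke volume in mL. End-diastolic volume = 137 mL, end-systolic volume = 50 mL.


SV = EDV - ESV
SV = 137 - 50
SV = 87 mL


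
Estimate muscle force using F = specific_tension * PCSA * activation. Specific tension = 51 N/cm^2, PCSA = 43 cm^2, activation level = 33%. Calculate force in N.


F = sigma * PCSA * activation
F = 51 * 43 * 0.33
F = 723.7 N


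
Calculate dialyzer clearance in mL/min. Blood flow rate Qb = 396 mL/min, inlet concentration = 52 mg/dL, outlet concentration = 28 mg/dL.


K = Qb * (Cb_in - Cb_out) / Cb_in
K = 396 * (52 - 28) / 52
K = 182.8 mL/min


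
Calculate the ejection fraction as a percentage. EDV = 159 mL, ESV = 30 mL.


SV = EDV - ESV = 159 - 30 = 129 mL
EF = SV/EDV * 100 = 129/159 * 100
EF = 81.13%


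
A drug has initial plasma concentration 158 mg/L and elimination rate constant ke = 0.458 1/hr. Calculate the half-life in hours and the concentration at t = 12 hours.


t_half = ln(2) / ke = 0.693147 / 0.458 = 1.513 hr
C(t) = C0 * exp(-ke*t) = 158 * exp(-0.458*12)
C(12) = 0.6483 mg/L


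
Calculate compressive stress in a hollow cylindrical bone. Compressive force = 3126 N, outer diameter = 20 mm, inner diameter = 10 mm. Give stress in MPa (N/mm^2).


A = pi*(r_o^2 - r_i^2)
r_o = 10 mm, r_i = 5 mm
A = 235.619 mm^2
sigma = F/A = 3126 / 235.619
sigma = 13.27 MPa


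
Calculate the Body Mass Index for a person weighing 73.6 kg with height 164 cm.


BMI = weight / height^2
height = 164 cm = 1.64 m
BMI = 73.6 / 1.64^2
BMI = 27.36 kg/m^2


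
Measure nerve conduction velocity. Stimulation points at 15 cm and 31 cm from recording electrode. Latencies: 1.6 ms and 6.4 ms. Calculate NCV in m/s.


Distance = (31 - 15) / 100 = 0.16 m
dt = (6.4 - 1.6) / 1000 = 0.0048 s
NCV = dist / dt = 33.33 m/s


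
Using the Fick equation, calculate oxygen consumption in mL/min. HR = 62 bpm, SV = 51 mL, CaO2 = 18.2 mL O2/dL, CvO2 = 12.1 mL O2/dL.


CO = HR*SV = 62*51/1000 = 3.162 L/min
a-v O2 diff = 18.2 - 12.1 = 6.1 mL/dL
VO2 = CO * (CaO2-CvO2) * 10 dL/L
VO2 = 3.162 * 6.1 * 10
VO2 = 192.9 mL/min


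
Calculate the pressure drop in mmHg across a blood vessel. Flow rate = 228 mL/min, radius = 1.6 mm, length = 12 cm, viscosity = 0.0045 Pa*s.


dP = 8*mu*L*Q / (pi*r^4)
Q = 228 mL/min = 3.8e-06 m^3/s
dP = 797.329 Pa = 797.329 / 133.322 mmHg = 5.98 mmHg


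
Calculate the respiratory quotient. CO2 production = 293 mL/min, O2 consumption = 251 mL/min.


RQ = VCO2 / VO2
RQ = 293 / 251
RQ = 1.167


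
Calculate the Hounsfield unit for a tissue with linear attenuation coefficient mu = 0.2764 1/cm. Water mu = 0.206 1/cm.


HU = ((mu_tissue - mu_water) / mu_water) * 1000
HU = ((0.2764 - 0.206) / 0.206) * 1000
HU = 341.7


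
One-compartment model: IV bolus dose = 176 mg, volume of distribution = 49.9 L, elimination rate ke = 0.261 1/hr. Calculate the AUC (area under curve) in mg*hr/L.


C0 = Dose/Vd = 176/49.9 = 3.52705 mg/L
AUC = C0/ke = 3.52705/0.261
AUC = 13.51 mg*hr/L


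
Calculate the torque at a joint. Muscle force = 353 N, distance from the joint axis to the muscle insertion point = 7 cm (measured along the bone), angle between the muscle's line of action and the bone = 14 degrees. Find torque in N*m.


Torque = F * d * sin(theta)   (moment arm = d*sin(theta))
d = 7 cm = 0.07 m
Torque = 353 * 0.07 * sin(14)
Torque = 5.978 N*m


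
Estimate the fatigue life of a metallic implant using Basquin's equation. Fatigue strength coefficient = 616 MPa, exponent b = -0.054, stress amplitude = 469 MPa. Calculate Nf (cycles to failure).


sigma_a = sigma_f' * (2Nf)^b
2Nf = (sigma_a/sigma_f')^(1/b)
2Nf = (469/616)^(1/-0.054)
2Nf = 155.86131
Nf = 77.93


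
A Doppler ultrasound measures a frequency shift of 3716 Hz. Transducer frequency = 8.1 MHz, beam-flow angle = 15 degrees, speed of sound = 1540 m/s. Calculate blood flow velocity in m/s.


v = fd * c / (2 * f0 * cos(theta))
v = 3716 * 1540 / (2 * 8.1000e+06 * cos(15))
v = 0.3657 m/s


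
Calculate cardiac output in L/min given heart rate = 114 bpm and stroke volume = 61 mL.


CO = HR * SV
CO = 114 * 61 / 1000
CO = 6.954 L/min


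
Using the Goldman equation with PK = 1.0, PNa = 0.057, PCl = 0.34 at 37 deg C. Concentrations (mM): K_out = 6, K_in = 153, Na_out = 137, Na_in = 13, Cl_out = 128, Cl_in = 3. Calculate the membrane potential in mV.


Vm = (RT/F)*ln((PK*Ko + PNa*Nao + PCl*Cli)/(PK*Ki + PNa*Nai + PCl*Clo))
Numer = 14.829, Denom = 197.261
Vm = -69.16 mV


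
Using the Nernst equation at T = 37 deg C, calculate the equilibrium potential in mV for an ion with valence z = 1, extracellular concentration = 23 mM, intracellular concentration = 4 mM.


E = (RT/(zF)) * ln(C_out/C_in)
T = 37 + 273.15 = 310.15 K
E = (8.314 * 310.15 / (1 * 96485)) * ln(23/4)
E = 46.75 mV


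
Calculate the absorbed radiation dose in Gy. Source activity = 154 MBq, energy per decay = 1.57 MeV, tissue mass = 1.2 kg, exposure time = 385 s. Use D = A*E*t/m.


A = 154 MBq = 1.5400e+08 Bq
E = 1.57 MeV = 2.51514e-13 J
D = A*E*t/m = 1.5400e+08*2.51514e-13*385/1.2
D = 0.01243 Gy


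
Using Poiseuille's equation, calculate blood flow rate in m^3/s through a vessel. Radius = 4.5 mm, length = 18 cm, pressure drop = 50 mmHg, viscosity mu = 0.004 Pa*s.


Q = pi*r^4*dP / (8*mu*L)
r = 0.0045 m, L = 0.18 m
dP = 50 mmHg = 6666.1 Pa
Q = 0.001491 m^3/s


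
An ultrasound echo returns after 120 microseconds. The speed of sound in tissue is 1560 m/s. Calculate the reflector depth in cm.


depth = c * t / 2
t = 120 us = 1.2000e-04 s
depth = 1560 * 1.2000e-04 / 2
depth = 0.0936 m = 9.36 cm


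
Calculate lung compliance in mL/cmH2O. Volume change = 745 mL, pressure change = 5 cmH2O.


C = dV / dP
C = 745 / 5
C = 149 mL/cmH2O


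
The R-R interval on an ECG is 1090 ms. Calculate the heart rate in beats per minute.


HR = 60 / RR_interval(s)
RR = 1090 ms = 1.09 s
HR = 60 / 1.09 = 55.05 bpm


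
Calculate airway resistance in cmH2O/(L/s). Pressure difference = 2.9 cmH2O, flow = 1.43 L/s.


R = dP / flow
R = 2.9 / 1.43
R = 2.028 cmH2O/(L/s)


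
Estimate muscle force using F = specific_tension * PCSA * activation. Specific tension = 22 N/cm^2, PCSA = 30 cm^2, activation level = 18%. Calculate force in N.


F = sigma * PCSA * activation
F = 22 * 30 * 0.18
F = 118.8 N


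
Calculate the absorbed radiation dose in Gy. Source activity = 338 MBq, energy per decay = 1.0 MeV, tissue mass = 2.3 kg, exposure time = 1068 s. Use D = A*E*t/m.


A = 338 MBq = 3.3800e+08 Bq
E = 1.0 MeV = 1.602e-13 J
D = A*E*t/m = 3.3800e+08*1.602e-13*1068/2.3
D = 0.02514 Gy


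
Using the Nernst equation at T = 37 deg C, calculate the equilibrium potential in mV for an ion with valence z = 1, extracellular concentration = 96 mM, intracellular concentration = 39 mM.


E = (RT/(zF)) * ln(C_out/C_in)
T = 37 + 273.15 = 310.15 K
E = (8.314 * 310.15 / (1 * 96485)) * ln(96/39)
E = 24.07 mV


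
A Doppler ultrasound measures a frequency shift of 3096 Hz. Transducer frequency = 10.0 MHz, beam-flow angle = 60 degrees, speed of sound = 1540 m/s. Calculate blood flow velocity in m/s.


v = fd * c / (2 * f0 * cos(theta))
v = 3096 * 1540 / (2 * 1.0000e+07 * cos(60))
v = 0.4768 m/s


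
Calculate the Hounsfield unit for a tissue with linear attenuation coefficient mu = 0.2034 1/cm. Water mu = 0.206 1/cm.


HU = ((mu_tissue - mu_water) / mu_water) * 1000
HU = ((0.2034 - 0.206) / 0.206) * 1000
HU = -12.62


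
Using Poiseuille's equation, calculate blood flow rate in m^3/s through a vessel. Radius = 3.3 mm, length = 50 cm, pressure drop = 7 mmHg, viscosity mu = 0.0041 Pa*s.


Q = pi*r^4*dP / (8*mu*L)
r = 0.0033 m, L = 0.5 m
dP = 7 mmHg = 933.254 Pa
Q = 2.1201e-05 m^3/s


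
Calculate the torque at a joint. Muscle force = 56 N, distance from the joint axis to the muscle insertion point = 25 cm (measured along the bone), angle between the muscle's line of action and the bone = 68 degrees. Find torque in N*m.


Torque = F * d * sin(theta)   (moment arm = d*sin(theta))
d = 25 cm = 0.25 m
Torque = 56 * 0.25 * sin(68)
Torque = 12.98 N*m


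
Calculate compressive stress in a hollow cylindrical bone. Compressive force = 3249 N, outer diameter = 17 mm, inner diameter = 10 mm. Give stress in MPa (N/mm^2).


A = pi*(r_o^2 - r_i^2)
r_o = 8.5 mm, r_i = 5 mm
A = 148.44 mm^2
sigma = F/A = 3249 / 148.44
sigma = 21.89 MPa


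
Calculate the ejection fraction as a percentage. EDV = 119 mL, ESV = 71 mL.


SV = EDV - ESV = 119 - 71 = 48 mL
EF = SV/EDV * 100 = 48/119 * 100
EF = 40.34%


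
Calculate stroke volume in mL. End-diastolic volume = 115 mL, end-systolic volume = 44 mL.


SV = EDV - ESV
SV = 115 - 44
SV = 71 mL


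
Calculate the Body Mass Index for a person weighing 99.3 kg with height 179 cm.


BMI = weight / height^2
height = 179 cm = 1.79 m
BMI = 99.3 / 1.79^2
BMI = 30.99 kg/m^2


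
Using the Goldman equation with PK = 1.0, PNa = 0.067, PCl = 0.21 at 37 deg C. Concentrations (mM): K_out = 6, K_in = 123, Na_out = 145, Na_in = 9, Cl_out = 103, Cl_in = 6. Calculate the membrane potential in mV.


Vm = (RT/F)*ln((PK*Ko + PNa*Nao + PCl*Cli)/(PK*Ki + PNa*Nai + PCl*Clo))
Numer = 16.975, Denom = 145.233
Vm = -57.37 mV


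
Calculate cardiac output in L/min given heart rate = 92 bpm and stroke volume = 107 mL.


CO = HR * SV
CO = 92 * 107 / 1000
CO = 9.844 L/min


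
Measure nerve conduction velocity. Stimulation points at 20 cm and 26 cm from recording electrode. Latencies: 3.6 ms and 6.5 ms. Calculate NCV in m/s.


Distance = (26 - 20) / 100 = 0.06 m
dt = (6.5 - 3.6) / 1000 = 0.0029 s
NCV = dist / dt = 20.69 m/s


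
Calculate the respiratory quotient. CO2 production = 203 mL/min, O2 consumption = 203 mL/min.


RQ = VCO2 / VO2
RQ = 203 / 203
RQ = 1


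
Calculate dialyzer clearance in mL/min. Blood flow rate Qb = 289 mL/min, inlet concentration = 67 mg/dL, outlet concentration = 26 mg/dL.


K = Qb * (Cb_in - Cb_out) / Cb_in
K = 289 * (67 - 26) / 67
K = 176.9 mL/min


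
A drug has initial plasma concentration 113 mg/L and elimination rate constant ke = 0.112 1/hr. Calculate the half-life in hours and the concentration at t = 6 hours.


t_half = ln(2) / ke = 0.693147 / 0.112 = 6.189 hr
C(t) = C0 * exp(-ke*t) = 113 * exp(-0.112*6)
C(6) = 57.71 mg/L


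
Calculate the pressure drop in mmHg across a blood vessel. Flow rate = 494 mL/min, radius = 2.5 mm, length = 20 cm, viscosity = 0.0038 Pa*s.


dP = 8*mu*L*Q / (pi*r^4)
Q = 494 mL/min = 8.23333e-06 m^3/s
dP = 407.915 Pa = 407.915 / 133.322 mmHg = 3.06 mmHg


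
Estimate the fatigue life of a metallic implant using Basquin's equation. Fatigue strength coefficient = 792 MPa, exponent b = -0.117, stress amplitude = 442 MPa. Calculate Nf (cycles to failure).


sigma_a = sigma_f' * (2Nf)^b
2Nf = (sigma_a/sigma_f')^(1/b)
2Nf = (442/792)^(1/-0.117)
2Nf = 146.21171
Nf = 73.11


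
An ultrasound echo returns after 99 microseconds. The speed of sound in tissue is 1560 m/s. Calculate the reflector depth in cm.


depth = c * t / 2
t = 99 us = 9.9000e-05 s
depth = 1560 * 9.9000e-05 / 2
depth = 0.07722 m = 7.722 cm


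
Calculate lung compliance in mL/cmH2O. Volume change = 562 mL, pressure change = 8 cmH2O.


C = dV / dP
C = 562 / 8
C = 70.25 mL/cmH2O


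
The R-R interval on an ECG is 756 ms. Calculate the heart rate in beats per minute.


HR = 60 / RR_interval(s)
RR = 756 ms = 0.756 s
HR = 60 / 0.756 = 79.37 bpm


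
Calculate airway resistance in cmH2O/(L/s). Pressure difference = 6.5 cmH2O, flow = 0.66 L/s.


R = dP / flow
R = 6.5 / 0.66
R = 9.848 cmH2O/(L/s)


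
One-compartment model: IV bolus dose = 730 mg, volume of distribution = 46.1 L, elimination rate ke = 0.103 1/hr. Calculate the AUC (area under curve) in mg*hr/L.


C0 = Dose/Vd = 730/46.1 = 15.8351 mg/L
AUC = C0/ke = 15.8351/0.103
AUC = 153.7 mg*hr/L


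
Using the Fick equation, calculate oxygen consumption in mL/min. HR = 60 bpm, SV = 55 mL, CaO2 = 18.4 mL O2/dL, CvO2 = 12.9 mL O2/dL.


CO = HR*SV = 60*55/1000 = 3.3 L/min
a-v O2 diff = 18.4 - 12.9 = 5.5 mL/dL
VO2 = CO * (CaO2-CvO2) * 10 dL/L
VO2 = 3.3 * 5.5 * 10
VO2 = 181.5 mL/min


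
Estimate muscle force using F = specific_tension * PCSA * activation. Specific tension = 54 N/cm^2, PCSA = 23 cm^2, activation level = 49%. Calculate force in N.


F = sigma * PCSA * activation
F = 54 * 23 * 0.49
F = 608.6 N


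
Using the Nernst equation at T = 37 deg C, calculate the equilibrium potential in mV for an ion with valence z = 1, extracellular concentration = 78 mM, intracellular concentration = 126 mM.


E = (RT/(zF)) * ln(C_out/C_in)
T = 37 + 273.15 = 310.15 K
E = (8.314 * 310.15 / (1 * 96485)) * ln(78/126)
E = -12.82 mV


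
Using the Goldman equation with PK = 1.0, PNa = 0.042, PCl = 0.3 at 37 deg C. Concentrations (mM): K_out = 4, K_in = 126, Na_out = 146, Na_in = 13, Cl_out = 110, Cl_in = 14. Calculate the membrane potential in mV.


Vm = (RT/F)*ln((PK*Ko + PNa*Nao + PCl*Cli)/(PK*Ki + PNa*Nai + PCl*Clo))
Numer = 14.332, Denom = 159.546
Vm = -64.4 mV


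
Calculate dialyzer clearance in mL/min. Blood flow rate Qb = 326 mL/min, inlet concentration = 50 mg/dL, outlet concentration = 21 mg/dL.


K = Qb * (Cb_in - Cb_out) / Cb_in
K = 326 * (50 - 21) / 50
K = 189.1 mL/min


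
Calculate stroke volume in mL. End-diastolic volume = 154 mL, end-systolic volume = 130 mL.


SV = EDV - ESV
SV = 154 - 130
SV = 24 mL


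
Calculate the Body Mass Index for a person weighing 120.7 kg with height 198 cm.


BMI = weight / height^2
height = 198 cm = 1.98 m
BMI = 120.7 / 1.98^2
BMI = 30.79 kg/m^2


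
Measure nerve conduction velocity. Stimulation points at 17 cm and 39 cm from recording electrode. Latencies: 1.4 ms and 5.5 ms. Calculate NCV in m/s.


Distance = (39 - 17) / 100 = 0.22 m
dt = (5.5 - 1.4) / 1000 = 0.0041 s
NCV = dist / dt = 53.66 m/s


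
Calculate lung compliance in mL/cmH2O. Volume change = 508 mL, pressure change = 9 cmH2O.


C = dV / dP
C = 508 / 9
C = 56.44 mL/cmH2O


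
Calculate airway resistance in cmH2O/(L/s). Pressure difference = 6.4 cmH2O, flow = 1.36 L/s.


R = dP / flow
R = 6.4 / 1.36
R = 4.706 cmH2O/(L/s)


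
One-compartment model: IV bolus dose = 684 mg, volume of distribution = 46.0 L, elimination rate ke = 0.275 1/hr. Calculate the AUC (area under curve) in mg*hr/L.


C0 = Dose/Vd = 684/46.0 = 14.8696 mg/L
AUC = C0/ke = 14.8696/0.275
AUC = 54.07 mg*hr/L


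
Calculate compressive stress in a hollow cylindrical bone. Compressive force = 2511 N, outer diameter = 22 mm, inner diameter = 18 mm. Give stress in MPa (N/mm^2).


A = pi*(r_o^2 - r_i^2)
r_o = 11 mm, r_i = 9 mm
A = 125.664 mm^2
sigma = F/A = 2511 / 125.664
sigma = 19.98 MPa


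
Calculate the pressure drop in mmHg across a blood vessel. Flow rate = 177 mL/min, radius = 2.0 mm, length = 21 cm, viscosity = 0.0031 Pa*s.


dP = 8*mu*L*Q / (pi*r^4)
Q = 177 mL/min = 2.95e-06 m^3/s
dP = 305.649 Pa = 305.649 / 133.322 mmHg = 2.293 mmHg


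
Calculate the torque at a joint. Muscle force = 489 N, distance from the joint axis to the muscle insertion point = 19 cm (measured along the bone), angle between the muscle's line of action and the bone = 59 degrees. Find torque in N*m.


Torque = F * d * sin(theta)   (moment arm = d*sin(theta))
d = 19 cm = 0.19 m
Torque = 489 * 0.19 * sin(59)
Torque = 79.64 N*m


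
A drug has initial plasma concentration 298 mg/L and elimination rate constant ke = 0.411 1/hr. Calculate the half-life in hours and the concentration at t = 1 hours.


t_half = ln(2) / ke = 0.693147 / 0.411 = 1.686 hr
C(t) = C0 * exp(-ke*t) = 298 * exp(-0.411*1)
C(1) = 197.6 mg/L


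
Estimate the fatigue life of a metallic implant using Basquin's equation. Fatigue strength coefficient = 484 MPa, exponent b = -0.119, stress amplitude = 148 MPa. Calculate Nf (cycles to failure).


sigma_a = sigma_f' * (2Nf)^b
2Nf = (sigma_a/sigma_f')^(1/b)
2Nf = (148/484)^(1/-0.119)
2Nf = 21097.564
Nf = 1.055e+04


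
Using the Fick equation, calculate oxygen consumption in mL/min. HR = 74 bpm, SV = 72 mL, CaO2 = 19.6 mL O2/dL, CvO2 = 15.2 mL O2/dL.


CO = HR*SV = 74*72/1000 = 5.328 L/min
a-v O2 diff = 19.6 - 15.2 = 4.4 mL/dL
VO2 = CO * (CaO2-CvO2) * 10 dL/L
VO2 = 5.328 * 4.4 * 10
VO2 = 234.4 mL/min


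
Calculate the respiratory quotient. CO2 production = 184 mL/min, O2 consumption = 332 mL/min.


RQ = VCO2 / VO2
RQ = 184 / 332
RQ = 0.5542


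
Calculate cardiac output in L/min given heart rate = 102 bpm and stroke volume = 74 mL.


CO = HR * SV
CO = 102 * 74 / 1000
CO = 7.548 L/min


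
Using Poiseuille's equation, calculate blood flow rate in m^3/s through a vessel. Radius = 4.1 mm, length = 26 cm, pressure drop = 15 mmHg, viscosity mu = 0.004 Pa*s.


Q = pi*r^4*dP / (8*mu*L)
r = 0.0041 m, L = 0.26 m
dP = 15 mmHg = 1999.83 Pa
Q = 2.1338e-04 m^3/s


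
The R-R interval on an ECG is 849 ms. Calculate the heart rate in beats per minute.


HR = 60 / RR_interval(s)
RR = 849 ms = 0.849 s
HR = 60 / 0.849 = 70.67 bpm


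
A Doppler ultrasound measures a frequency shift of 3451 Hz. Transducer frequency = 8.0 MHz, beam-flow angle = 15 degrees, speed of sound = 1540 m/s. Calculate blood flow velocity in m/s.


v = fd * c / (2 * f0 * cos(theta))
v = 3451 * 1540 / (2 * 8.0000e+06 * cos(15))
v = 0.3439 m/s


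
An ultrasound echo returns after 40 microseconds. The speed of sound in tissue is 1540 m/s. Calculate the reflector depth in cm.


depth = c * t / 2
t = 40 us = 4.0000e-05 s
depth = 1540 * 4.0000e-05 / 2
depth = 0.0308 m = 3.08 cm


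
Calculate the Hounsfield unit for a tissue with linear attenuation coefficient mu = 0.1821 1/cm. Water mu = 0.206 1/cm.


HU = ((mu_tissue - mu_water) / mu_water) * 1000
HU = ((0.1821 - 0.206) / 0.206) * 1000
HU = -116


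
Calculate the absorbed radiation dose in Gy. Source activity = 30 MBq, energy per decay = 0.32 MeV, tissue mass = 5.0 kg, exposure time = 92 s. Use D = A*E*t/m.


A = 30 MBq = 3.0000e+07 Bq
E = 0.32 MeV = 5.1264e-14 J
D = A*E*t/m = 3.0000e+07*5.1264e-14*92/5.0
D = 2.8298e-05 Gy


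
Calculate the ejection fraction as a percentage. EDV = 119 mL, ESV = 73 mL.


SV = EDV - ESV = 119 - 73 = 46 mL
EF = SV/EDV * 100 = 46/119 * 100
EF = 38.66%


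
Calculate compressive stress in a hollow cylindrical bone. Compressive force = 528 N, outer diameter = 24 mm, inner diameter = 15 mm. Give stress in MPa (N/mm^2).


A = pi*(r_o^2 - r_i^2)
r_o = 12 mm, r_i = 7.5 mm
A = 275.675 mm^2
sigma = F/A = 528 / 275.675
sigma = 1.915 MPa


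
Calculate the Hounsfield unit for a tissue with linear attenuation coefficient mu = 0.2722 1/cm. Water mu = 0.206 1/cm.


HU = ((mu_tissue - mu_water) / mu_water) * 1000
HU = ((0.2722 - 0.206) / 0.206) * 1000
HU = 321.4


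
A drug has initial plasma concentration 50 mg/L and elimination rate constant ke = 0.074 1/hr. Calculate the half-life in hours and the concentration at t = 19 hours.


t_half = ln(2) / ke = 0.693147 / 0.074 = 9.367 hr
C(t) = C0 * exp(-ke*t) = 50 * exp(-0.074*19)
C(19) = 12.26 mg/L


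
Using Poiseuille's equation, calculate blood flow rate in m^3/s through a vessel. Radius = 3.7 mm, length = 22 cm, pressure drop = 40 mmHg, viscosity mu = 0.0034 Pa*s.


Q = pi*r^4*dP / (8*mu*L)
r = 0.0037 m, L = 0.22 m
dP = 40 mmHg = 5332.88 Pa
Q = 5.2472e-04 m^3/s


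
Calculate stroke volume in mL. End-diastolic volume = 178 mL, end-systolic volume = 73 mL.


SV = EDV - ESV
SV = 178 - 73
SV = 105 mL


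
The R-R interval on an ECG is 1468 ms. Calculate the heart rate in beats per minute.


HR = 60 / RR_interval(s)
RR = 1468 ms = 1.468 s
HR = 60 / 1.468 = 40.87 bpm


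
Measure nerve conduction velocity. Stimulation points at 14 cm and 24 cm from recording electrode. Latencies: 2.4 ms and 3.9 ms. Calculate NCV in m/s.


Distance = (24 - 14) / 100 = 0.1 m
dt = (3.9 - 2.4) / 1000 = 0.0015 s
NCV = dist / dt = 66.67 m/s


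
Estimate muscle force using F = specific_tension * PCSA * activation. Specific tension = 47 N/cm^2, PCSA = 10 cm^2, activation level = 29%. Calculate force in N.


F = sigma * PCSA * activation
F = 47 * 10 * 0.29
F = 136.3 N


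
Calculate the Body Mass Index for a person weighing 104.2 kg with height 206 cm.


BMI = weight / height^2
height = 206 cm = 2.06 m
BMI = 104.2 / 2.06^2
BMI = 24.55 kg/m^2


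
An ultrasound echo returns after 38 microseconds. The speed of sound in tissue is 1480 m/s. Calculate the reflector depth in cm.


depth = c * t / 2
t = 38 us = 3.8000e-05 s
depth = 1480 * 3.8000e-05 / 2
depth = 0.02812 m = 2.812 cm


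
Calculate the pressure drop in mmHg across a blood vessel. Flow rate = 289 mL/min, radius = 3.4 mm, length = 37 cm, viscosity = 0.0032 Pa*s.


dP = 8*mu*L*Q / (pi*r^4)
Q = 289 mL/min = 4.81667e-06 m^3/s
dP = 108.673 Pa = 108.673 / 133.322 mmHg = 0.8151 mmHg


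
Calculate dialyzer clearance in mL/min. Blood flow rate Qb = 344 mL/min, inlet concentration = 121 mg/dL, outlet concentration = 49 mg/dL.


K = Qb * (Cb_in - Cb_out) / Cb_in
K = 344 * (121 - 49) / 121
K = 204.7 mL/min


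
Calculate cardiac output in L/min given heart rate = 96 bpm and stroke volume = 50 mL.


CO = HR * SV
CO = 96 * 50 / 1000
CO = 4.8 L/min


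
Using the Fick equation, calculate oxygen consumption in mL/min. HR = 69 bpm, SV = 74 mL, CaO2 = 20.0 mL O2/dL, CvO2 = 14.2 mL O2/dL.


CO = HR*SV = 69*74/1000 = 5.106 L/min
a-v O2 diff = 20.0 - 14.2 = 5.8 mL/dL
VO2 = CO * (CaO2-CvO2) * 10 dL/L
VO2 = 5.106 * 5.8 * 10
VO2 = 296.1 mL/min


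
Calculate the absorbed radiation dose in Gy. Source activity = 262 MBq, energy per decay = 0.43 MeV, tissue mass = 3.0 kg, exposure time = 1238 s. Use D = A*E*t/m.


A = 262 MBq = 2.6200e+08 Bq
E = 0.43 MeV = 6.8886e-14 J
D = A*E*t/m = 2.6200e+08*6.8886e-14*1238/3.0
D = 0.007448 Gy


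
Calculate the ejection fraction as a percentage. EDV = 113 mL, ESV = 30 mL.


SV = EDV - ESV = 113 - 30 = 83 mL
EF = SV/EDV * 100 = 83/113 * 100
EF = 73.45%


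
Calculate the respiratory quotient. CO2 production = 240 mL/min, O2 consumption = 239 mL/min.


RQ = VCO2 / VO2
RQ = 240 / 239
RQ = 1.004


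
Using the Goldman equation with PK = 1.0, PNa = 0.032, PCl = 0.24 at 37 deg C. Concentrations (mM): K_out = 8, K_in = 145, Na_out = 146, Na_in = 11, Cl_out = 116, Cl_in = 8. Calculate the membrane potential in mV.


Vm = (RT/F)*ln((PK*Ko + PNa*Nao + PCl*Cli)/(PK*Ki + PNa*Nai + PCl*Clo))
Numer = 14.592, Denom = 173.192
Vm = -66.12 mV


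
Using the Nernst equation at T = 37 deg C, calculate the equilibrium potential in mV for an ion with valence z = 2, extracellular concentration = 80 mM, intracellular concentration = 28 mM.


E = (RT/(zF)) * ln(C_out/C_in)
T = 37 + 273.15 = 310.15 K
E = (8.314 * 310.15 / (2 * 96485)) * ln(80/28)
E = 14.03 mV


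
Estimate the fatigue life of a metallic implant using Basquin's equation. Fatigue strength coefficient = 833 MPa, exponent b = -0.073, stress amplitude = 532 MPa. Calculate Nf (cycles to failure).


sigma_a = sigma_f' * (2Nf)^b
2Nf = (sigma_a/sigma_f')^(1/b)
2Nf = (532/833)^(1/-0.073)
2Nf = 465.13648
Nf = 232.6


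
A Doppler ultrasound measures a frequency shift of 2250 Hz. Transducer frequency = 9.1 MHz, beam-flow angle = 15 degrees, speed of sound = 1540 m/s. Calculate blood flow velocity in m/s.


v = fd * c / (2 * f0 * cos(theta))
v = 2250 * 1540 / (2 * 9.1000e+06 * cos(15))
v = 0.1971 m/s
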